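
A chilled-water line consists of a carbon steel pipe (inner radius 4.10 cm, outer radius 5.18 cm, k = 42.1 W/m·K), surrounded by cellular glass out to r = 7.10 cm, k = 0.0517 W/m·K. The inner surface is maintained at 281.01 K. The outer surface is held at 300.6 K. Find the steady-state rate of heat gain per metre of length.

Resistance network (inner→outer):
  R'_carbon steel = ln(0.0518/0.0410)/(2πk) = 0.2338/(2π·42.1) = 8.839×10^-4 m·K/W
  R'_cellular glass = ln(0.0710/0.0518)/(2πk) = 0.3153/(2π·0.0517) = 0.9706 m·K/W
ΣR = 8.839×10^-4 + 0.9706 = 0.9715 m·K/W
Q' = ΔT/ΣR = (281.01 K − 300.6 K)/0.9715 = -20.2 W/m
(Negative Q' ⇒ heat flows inward; heat gain = 20.2 W/m.)

Q' = 20.2 W/m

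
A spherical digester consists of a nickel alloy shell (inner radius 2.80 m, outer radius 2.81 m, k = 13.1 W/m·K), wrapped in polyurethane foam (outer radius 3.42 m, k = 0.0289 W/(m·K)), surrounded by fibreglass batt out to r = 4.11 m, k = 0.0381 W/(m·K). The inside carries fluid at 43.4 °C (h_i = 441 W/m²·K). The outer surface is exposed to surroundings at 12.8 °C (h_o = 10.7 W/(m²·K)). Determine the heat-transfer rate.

Treat each layer as a resistance in series:
  R_conv,in = 1/(4πr²h) = 1/(4π·2.80²·441) = 2.302×10^-5 K/W
  R_nickel alloy = (1/2.80 − 1/2.81)/(4πk) = 0.001271/(4π·13.1) = 7.721×10^-6 K/W
  R_polyurethane foam = (1/2.81 − 1/3.42)/(4πk) = 0.06347/(4π·0.0289) = 0.1748 K/W
  R_fibreglass batt = (1/3.42 − 1/4.11)/(4πk) = 0.04909/(4π·0.0381) = 0.1025 K/W
  R_conv,out = 1/(4πr²h) = 1/(4π·4.11²·10.7) = 4.403×10^-4 K/W
ΣR = 2.302×10^-5 + 7.721×10^-6 + 0.1748 + 0.1025 + 4.403×10^-4 = 0.2778 K/W
Q = ΔT/ΣR = (43.4 °C − 12.8 °C)/0.2778 = 110 W

Q = 110 W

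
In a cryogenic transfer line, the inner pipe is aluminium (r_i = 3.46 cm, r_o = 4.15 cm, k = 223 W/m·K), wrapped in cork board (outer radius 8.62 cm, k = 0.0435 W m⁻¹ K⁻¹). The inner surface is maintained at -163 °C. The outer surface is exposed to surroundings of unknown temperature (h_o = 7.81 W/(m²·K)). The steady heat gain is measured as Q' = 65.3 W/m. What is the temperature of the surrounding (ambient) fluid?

T_out = 27.1 °C

Sum the resistances:
  R'_aluminium = ln(0.0415/0.0346)/(2πk) = 0.1818/(2π·223) = 1.298×10^-4 m·K/W
  R'_cork board = ln(0.0862/0.0415)/(2πk) = 0.7310/(2π·0.0435) = 2.674 m·K/W
  R'_conv,out = 1/(2πr h) = 1/(2π·0.0862·7.81) = 0.2364 m·K/W
ΣR = 2.911 m·K/W
ΔT = Q'·ΣR = 65.3 × 2.911 = 190.1 K
Heat flows inward, so T_out = T_in + ΔT = -163 + 190.1 = 27.1 °C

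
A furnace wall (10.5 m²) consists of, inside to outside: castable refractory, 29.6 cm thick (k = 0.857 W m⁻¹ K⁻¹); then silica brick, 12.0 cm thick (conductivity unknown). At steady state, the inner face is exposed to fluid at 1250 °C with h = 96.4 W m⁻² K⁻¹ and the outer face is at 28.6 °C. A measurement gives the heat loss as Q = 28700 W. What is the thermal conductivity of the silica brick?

ΣR = ΔT/Q = |1250 − 28.6|/28700 = 0.04256 K/W
Known resistances:
  R_conv,in = 1/(hA) = 1/(96.4·10.5) = 9.879×10^-4 K/W
  R_castable refractory = L/(kA) = 0.296/(0.857·10.5) = 0.03289 K/W
R_silica brick = ΣR − ΣR_known = 0.04256 − 0.03388 = 0.008680 K/W
L/(kA) = 0.008680 ⇒ k = 0.120/(0.008680·10.5) = 1.32 W/m·K

k = 1.32 W/m·K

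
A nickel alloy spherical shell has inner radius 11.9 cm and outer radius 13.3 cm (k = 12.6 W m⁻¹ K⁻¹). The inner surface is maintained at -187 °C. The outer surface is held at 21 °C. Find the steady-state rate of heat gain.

Q = 37.2 kW

Q = 4πk·ΔT/(1/r₁ − 1/r₂) = 4π × 12.6 × 208 / (1/0.119 − 1/0.133) = 37200 W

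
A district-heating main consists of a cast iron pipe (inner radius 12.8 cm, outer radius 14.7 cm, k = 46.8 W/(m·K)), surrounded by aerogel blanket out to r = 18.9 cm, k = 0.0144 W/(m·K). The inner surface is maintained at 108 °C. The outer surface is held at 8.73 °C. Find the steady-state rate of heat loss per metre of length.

Resistance network (inner→outer):
  R'_cast iron = ln(0.147/0.128)/(2πk) = 0.1384/(2π·46.8) = 4.707×10^-4 m·K/W
  R'_aerogel blanket = ln(0.189/0.147)/(2πk) = 0.2513/(2π·0.0144) = 2.778 m·K/W
ΣR = 4.707×10^-4 + 2.778 = 2.778 m·K/W
Q' = ΔT/ΣR = (108 °C − 8.73 °C)/2.778 = 35.7 W/m

Q' = 35.7 W/m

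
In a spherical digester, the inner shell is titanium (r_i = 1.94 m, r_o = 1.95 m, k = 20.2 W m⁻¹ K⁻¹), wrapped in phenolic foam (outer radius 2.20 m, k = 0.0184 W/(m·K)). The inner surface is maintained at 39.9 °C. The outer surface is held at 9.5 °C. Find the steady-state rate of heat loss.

Series thermal resistances, inner to outer:
  R_titanium = (1/1.94 − 1/1.95)/(4πk) = 0.002643/(4π·20.2) = 1.041×10^-5 K/W
  R_phenolic foam = (1/1.95 − 1/2.20)/(4πk) = 0.05828/(4π·0.0184) = 0.2520 K/W
ΣR = 1.041×10^-5 + 0.2520 = 0.2520 K/W
Q = ΔT/ΣR = (39.9 °C − 9.5 °C)/0.2520 = 121 W

Q = 121 W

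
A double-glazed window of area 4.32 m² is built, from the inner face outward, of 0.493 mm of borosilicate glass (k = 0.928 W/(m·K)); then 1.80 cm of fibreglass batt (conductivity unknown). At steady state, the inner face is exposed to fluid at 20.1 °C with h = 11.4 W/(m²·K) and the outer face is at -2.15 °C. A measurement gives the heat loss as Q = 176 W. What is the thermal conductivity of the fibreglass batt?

ΣR = ΔT/Q = |20.1 − -2.15|/176 = 0.1264 K/W
Known resistances:
  R_conv,in = 1/(hA) = 1/(11.4·4.32) = 0.02031 K/W
  R_borosilicate glass = L/(kA) = 4.93×10^-4/(0.928·4.32) = 1.230×10^-4 K/W
R_fibreglass batt = ΣR − ΣR_known = 0.1264 − 0.02043 = 0.1060 K/W
L/(kA) = 0.1060 ⇒ k = 0.0180/(0.1060·4.32) = 0.0393 W/m·K

k = 0.0393 W/m·K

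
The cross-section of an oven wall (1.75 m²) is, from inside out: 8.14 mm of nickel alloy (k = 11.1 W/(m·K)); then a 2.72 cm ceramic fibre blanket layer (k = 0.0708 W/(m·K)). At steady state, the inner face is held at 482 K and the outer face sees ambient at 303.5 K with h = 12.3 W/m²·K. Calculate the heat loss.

Series thermal resistances, inner to outer:
  R_nickel alloy = L/(kA) = 0.00814/(11.1·1.75) = 4.190×10^-4 K/W
  R_ceramic fibre blanket = L/(kA) = 0.0272/(0.0708·1.75) = 0.2195 K/W
  R_conv,out = 1/(hA) = 1/(12.3·1.75) = 0.04646 K/W
ΣR = 4.190×10^-4 + 0.2195 + 0.04646 = 0.2664 K/W
Q = ΔT/ΣR = (482 K − 303.5 K)/0.2664 = 670 W

Q = 670 W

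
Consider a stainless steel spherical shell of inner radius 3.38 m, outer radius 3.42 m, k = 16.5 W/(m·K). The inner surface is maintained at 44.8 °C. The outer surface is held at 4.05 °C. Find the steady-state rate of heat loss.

Q = 4πk·ΔT/(1/r₁ − 1/r₂) = 4π × 16.5 × 40.75 / (1/3.38 − 1/3.42) = 2.44×10^6 W

Q = 2440 kW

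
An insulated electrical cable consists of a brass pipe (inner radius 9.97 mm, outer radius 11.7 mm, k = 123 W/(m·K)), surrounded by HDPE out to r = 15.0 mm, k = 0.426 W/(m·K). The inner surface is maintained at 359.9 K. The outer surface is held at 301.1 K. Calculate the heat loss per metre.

Q' = 632 W/m

Resistance network (inner→outer):
  R'_brass = ln(0.0117/0.00997)/(2πk) = 0.1600/(2π·123) = 2.070×10^-4 m·K/W
  R'_HDPE = ln(0.0150/0.0117)/(2πk) = 0.2485/(2π·0.426) = 0.09283 m·K/W
ΣR = 2.070×10^-4 + 0.09283 = 0.09304 m·K/W
Q' = ΔT/ΣR = (359.9 K − 301.1 K)/0.09304 = 632 W/m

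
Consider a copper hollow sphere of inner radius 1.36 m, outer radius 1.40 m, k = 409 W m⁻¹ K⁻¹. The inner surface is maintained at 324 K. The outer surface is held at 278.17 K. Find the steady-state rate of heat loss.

Q = 4πk·ΔT/(1/r₁ − 1/r₂) = 4π × 409 × 45.83 / (1/1.36 − 1/1.40) = 1.12×10^7 W

Q = 1.12×10^7 W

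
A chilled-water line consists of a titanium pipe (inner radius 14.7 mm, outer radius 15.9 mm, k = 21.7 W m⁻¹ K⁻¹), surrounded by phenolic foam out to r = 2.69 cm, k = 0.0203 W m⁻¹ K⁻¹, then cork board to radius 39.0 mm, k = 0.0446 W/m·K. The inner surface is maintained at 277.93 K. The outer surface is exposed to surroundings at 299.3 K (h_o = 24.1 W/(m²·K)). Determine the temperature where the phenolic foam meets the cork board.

Resistance network (inner→outer):
  R'_titanium = ln(0.0159/0.0147)/(2πk) = 0.07847/(2π·21.7) = 5.755×10^-4 m·K/W
  R'_phenolic foam = ln(0.0269/0.0159)/(2πk) = 0.5258/(2π·0.0203) = 4.122 m·K/W
  R'_cork board = ln(0.0390/0.0269)/(2πk) = 0.3714/(2π·0.0446) = 1.325 m·K/W
  R'_conv,out = 1/(2πr h) = 1/(2π·0.0390·24.1) = 0.1693 m·K/W
ΣR = 5.755×10^-4 + 4.122 + 1.325 + 0.1693 = 5.617 m·K/W
Q' = ΔT/ΣR = (277.93 K − 299.3 K)/5.617 = -3.805 W/m
From the inner boundary to the phenolic foam/cork board interface, ΣR_partial = 4.123 m·K/W.
T_interface = T_in − Q'·ΣR_partial = 277.93 K − (-3.805)(4.123) = 293.6 K

T = 293.6 K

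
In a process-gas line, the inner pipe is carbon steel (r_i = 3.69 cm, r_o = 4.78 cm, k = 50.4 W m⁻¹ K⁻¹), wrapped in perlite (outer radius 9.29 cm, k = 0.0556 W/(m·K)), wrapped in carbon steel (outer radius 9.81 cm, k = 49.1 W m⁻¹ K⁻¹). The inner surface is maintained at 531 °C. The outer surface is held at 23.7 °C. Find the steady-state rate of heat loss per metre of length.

Q' = 267 W/m

Treat each layer as a resistance in series:
  R'_carbon steel = ln(0.0478/0.0369)/(2πk) = 0.2588/(2π·50.4) = 8.173×10^-4 m·K/W
  R'_perlite = ln(0.0929/0.0478)/(2πk) = 0.6645/(2π·0.0556) = 1.902 m·K/W
  R'_carbon steel = ln(0.0981/0.0929)/(2πk) = 0.05446/(2π·49.1) = 1.765×10^-4 m·K/W
ΣR = 8.173×10^-4 + 1.902 + 1.765×10^-4 = 1.903 m·K/W
Q' = ΔT/ΣR = (531 °C − 23.7 °C)/1.903 = 267 W/m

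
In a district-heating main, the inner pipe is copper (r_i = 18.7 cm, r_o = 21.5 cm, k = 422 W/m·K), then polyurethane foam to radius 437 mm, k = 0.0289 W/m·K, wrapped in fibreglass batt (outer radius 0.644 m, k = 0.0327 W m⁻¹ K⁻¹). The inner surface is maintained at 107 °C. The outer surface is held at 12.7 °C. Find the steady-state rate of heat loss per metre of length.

Q' = 16.3 W/m

Treat each layer as a resistance in series:
  R'_copper = ln(0.215/0.187)/(2πk) = 0.1395/(2π·422) = 5.262×10^-5 m·K/W
  R'_polyurethane foam = ln(0.437/0.215)/(2πk) = 0.7093/(2π·0.0289) = 3.906 m·K/W
  R'_fibreglass batt = ln(0.644/0.437)/(2πk) = 0.3878/(2π·0.0327) = 1.887 m·K/W
ΣR = 5.262×10^-5 + 3.906 + 1.887 = 5.793 m·K/W
Q' = ΔT/ΣR = (107 °C − 12.7 °C)/5.793 = 16.3 W/m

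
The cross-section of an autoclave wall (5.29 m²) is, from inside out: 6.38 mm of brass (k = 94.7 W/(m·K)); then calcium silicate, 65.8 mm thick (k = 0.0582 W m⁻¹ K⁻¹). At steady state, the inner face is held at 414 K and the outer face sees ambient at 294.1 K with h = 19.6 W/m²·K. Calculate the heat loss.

Resistance network (inner→outer):
  R_brass = L/(kA) = 0.00638/(94.7·5.29) = 1.274×10^-5 K/W
  R_calcium silicate = L/(kA) = 0.0658/(0.0582·5.29) = 0.2137 K/W
  R_conv,out = 1/(hA) = 1/(19.6·5.29) = 0.009645 K/W
ΣR = 1.274×10^-5 + 0.2137 + 0.009645 = 0.2234 K/W
Q = ΔT/ΣR = (414 K − 294.1 K)/0.2234 = 537 W

Q = 537 W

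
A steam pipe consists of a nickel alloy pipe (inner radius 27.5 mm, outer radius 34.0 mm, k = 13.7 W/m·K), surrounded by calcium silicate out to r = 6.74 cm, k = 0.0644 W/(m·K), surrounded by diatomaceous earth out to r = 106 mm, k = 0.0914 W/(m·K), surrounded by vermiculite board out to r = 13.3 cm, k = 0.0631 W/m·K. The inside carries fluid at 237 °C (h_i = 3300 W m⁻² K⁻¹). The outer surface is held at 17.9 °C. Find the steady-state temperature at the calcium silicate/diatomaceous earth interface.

Series thermal resistances, inner to outer:
  R'_conv,in = 1/(2πr h) = 1/(2π·0.0275·3300) = 0.001754 m·K/W
  R'_nickel alloy = ln(0.0340/0.0275)/(2πk) = 0.2122/(2π·13.7) = 0.002465 m·K/W
  R'_calcium silicate = ln(0.0674/0.0340)/(2πk) = 0.6843/(2π·0.0644) = 1.691 m·K/W
  R'_diatomaceous earth = ln(0.106/0.0674)/(2πk) = 0.4528/(2π·0.0914) = 0.7885 m·K/W
  R'_vermiculite board = ln(0.133/0.106)/(2πk) = 0.2269/(2π·0.0631) = 0.5723 m·K/W
ΣR = 0.001754 + 0.002465 + 1.691 + 0.7885 + 0.5723 = 3.056 m·K/W
Q' = ΔT/ΣR = (237 °C − 17.9 °C)/3.056 = 71.70 W/m
From the inner boundary to the calcium silicate/diatomaceous earth interface, ΣR_partial = 1.695 m·K/W.
T_interface = T_in − Q'·ΣR_partial = 237 °C − (71.70)(1.695) = 115 °C

T = 115 °C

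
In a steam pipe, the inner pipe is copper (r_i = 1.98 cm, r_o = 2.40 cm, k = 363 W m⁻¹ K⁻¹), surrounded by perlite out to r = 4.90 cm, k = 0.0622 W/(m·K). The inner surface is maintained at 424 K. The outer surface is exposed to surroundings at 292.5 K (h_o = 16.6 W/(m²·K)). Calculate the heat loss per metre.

Q' = 65.0 W/m

Treat each layer as a resistance in series:
  R'_copper = ln(0.0240/0.0198)/(2πk) = 0.1924/(2π·363) = 8.434×10^-5 m·K/W
  R'_perlite = ln(0.0490/0.0240)/(2πk) = 0.7138/(2π·0.0622) = 1.826 m·K/W
  R'_conv,out = 1/(2πr h) = 1/(2π·0.0490·16.6) = 0.1957 m·K/W
ΣR = 8.434×10^-5 + 1.826 + 0.1957 = 2.022 m·K/W
Q' = ΔT/ΣR = (424 K − 292.5 K)/2.022 = 65.0 W/m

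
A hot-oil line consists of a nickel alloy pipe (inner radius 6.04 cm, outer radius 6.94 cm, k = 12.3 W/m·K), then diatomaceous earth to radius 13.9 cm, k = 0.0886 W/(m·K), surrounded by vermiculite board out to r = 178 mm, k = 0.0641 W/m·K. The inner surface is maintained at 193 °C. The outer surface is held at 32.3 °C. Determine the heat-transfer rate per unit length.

Q' = 86.2 W/m

Resistance network (inner→outer):
  R'_nickel alloy = ln(0.0694/0.0604)/(2πk) = 0.1389/(2π·12.3) = 0.001797 m·K/W
  R'_diatomaceous earth = ln(0.139/0.0694)/(2πk) = 0.6946/(2π·0.0886) = 1.248 m·K/W
  R'_vermiculite board = ln(0.178/0.139)/(2πk) = 0.2473/(2π·0.0641) = 0.6140 m·K/W
ΣR = 0.001797 + 1.248 + 0.6140 = 1.864 m·K/W
Q' = ΔT/ΣR = (193 °C − 32.3 °C)/1.864 = 86.2 W/m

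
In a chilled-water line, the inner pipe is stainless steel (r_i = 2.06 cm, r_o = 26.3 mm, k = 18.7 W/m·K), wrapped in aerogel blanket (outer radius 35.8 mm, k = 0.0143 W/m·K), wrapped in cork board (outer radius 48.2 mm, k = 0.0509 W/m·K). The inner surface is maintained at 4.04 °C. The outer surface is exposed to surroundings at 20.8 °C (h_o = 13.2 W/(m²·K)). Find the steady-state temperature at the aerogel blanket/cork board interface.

Resistance network (inner→outer):
  R'_stainless steel = ln(0.0263/0.0206)/(2πk) = 0.2443/(2π·18.7) = 0.002079 m·K/W
  R'_aerogel blanket = ln(0.0358/0.0263)/(2πk) = 0.3084/(2π·0.0143) = 3.432 m·K/W
  R'_cork board = ln(0.0482/0.0358)/(2πk) = 0.2974/(2π·0.0509) = 0.9299 m·K/W
  R'_conv,out = 1/(2πr h) = 1/(2π·0.0482·13.2) = 0.2501 m·K/W
ΣR = 0.002079 + 3.432 + 0.9299 + 0.2501 = 4.614 m·K/W
Q' = ΔT/ΣR = (4.04 °C − 20.8 °C)/4.614 = -3.632 W/m
From the inner boundary to the aerogel blanket/cork board interface, ΣR_partial = 3.434 m·K/W.
T_interface = T_in − Q'·ΣR_partial = 4.04 °C − (-3.632)(3.434) = 16.5 °C

T = 16.5 °C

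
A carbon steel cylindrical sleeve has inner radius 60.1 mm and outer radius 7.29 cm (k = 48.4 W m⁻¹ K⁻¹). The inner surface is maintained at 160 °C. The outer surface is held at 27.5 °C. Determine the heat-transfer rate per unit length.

Q' = 2.09×10^5 W/m

Q' = 2πk·ΔT/ln(r₂/r₁) = 2π × 48.4 × 132.5 / ln(0.0729/0.0601) = 2.09×10^5 W/m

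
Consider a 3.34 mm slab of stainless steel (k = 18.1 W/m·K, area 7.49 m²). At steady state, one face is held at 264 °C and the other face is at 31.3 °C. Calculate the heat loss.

Q = kA·ΔT/L = 18.1 × 7.49 × |264 °C − 31.3 °C| / 0.00334 = 9.45×10^6 W

Q = 9450 kW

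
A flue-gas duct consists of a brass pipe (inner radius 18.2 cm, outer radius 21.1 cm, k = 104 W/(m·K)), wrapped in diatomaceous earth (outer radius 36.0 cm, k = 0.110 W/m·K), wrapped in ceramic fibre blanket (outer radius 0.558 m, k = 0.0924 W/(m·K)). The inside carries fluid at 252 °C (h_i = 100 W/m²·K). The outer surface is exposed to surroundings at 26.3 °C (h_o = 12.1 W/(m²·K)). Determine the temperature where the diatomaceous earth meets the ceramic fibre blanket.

T = 139 °C

Series thermal resistances, inner to outer:
  R'_conv,in = 1/(2πr h) = 1/(2π·0.182·100) = 0.008745 m·K/W
  R'_brass = ln(0.211/0.182)/(2πk) = 0.1479/(2π·104) = 2.263×10^-4 m·K/W
  R'_diatomaceous earth = ln(0.360/0.211)/(2πk) = 0.5342/(2π·0.110) = 0.7730 m·K/W
  R'_ceramic fibre blanket = ln(0.558/0.360)/(2πk) = 0.4383/(2π·0.0924) = 0.7549 m·K/W
  R'_conv,out = 1/(2πr h) = 1/(2π·0.558·12.1) = 0.02357 m·K/W
ΣR = 0.008745 + 2.263×10^-4 + 0.7730 + 0.7549 + 0.02357 = 1.560 m·K/W
Q' = ΔT/ΣR = (252 °C − 26.3 °C)/1.560 = 144.7 W/m
From the inner boundary to the diatomaceous earth/ceramic fibre blanket interface, ΣR_partial = 0.7820 m·K/W.
T_interface = T_in − Q'·ΣR_partial = 252 °C − (144.7)(0.7820) = 139 °C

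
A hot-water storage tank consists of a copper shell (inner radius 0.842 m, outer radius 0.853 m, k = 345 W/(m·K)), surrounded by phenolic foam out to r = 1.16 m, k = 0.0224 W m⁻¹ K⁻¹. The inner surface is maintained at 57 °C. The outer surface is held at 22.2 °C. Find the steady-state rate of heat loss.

Q = 31.6 W

Treat each layer as a resistance in series:
  R_copper = (1/0.842 − 1/0.853)/(4πk) = 0.01532/(4π·345) = 3.533×10^-6 K/W
  R_phenolic foam = (1/0.853 − 1/1.16)/(4πk) = 0.3103/(4π·0.0224) = 1.102 K/W
ΣR = 3.533×10^-6 + 1.102 = 1.102 K/W
Q = ΔT/ΣR = (57 °C − 22.2 °C)/1.102 = 31.6 W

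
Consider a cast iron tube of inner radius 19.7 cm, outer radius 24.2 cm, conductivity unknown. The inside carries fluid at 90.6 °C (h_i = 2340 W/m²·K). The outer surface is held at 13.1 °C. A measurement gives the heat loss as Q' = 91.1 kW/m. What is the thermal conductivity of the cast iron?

ΣR = ΔT/Q' = |90.6 − 13.1|/91100 = 8.507×10^-4 m·K/W
Known resistances:
  R'_conv,in = 1/(2πr h) = 1/(2π·0.197·2340) = 3.453×10^-4 m·K/W
R_cast iron = ΣR − ΣR_known = 8.507×10^-4 − 3.453×10^-4 = 5.054×10^-4 m·K/W
ln(r₂/r₁)/(2πk) = 5.054×10^-4 ⇒ k = 0.2057/(2π·5.054×10^-4) = 64.8 W/m·K

k = 64.8 W/m·K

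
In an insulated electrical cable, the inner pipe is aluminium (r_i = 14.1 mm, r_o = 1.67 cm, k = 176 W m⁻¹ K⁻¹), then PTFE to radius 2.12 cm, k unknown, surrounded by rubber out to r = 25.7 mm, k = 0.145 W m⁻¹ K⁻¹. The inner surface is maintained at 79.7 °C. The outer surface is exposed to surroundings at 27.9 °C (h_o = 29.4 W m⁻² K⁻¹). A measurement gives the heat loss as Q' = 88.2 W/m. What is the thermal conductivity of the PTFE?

ΣR = ΔT/Q' = |79.7 − 27.9|/88.2 = 0.5873 m·K/W
Known resistances:
  R'_aluminium = ln(0.0167/0.0141)/(2πk) = 0.1692/(2π·176) = 1.530×10^-4 m·K/W
  R'_rubber = ln(0.0257/0.0212)/(2πk) = 0.1925/(2π·0.145) = 0.2113 m·K/W
  R'_conv,out = 1/(2πr h) = 1/(2π·0.0257·29.4) = 0.2106 m·K/W
R_PTFE = ΣR − ΣR_known = 0.5873 − 0.4221 = 0.1652 m·K/W
ln(r₂/r₁)/(2πk) = 0.1652 ⇒ k = 0.2386/(2π·0.1652) = 0.230 W/m·K

k = 0.230 W/m·K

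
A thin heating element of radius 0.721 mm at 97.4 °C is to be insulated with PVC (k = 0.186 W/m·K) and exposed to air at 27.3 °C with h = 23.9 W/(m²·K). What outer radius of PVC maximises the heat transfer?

r_cr = 0.778 cm

For a cylinder, r_cr = k_ins/h = 0.186/23.9 = 0.00778 m = 0.778 cm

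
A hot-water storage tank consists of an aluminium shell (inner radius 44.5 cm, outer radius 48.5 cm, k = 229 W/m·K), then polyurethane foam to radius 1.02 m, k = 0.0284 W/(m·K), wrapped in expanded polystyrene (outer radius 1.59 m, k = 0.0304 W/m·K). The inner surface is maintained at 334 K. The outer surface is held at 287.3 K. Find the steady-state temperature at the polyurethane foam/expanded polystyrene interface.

Treat each layer as a resistance in series:
  R_aluminium = (1/0.445 − 1/0.485)/(4πk) = 0.1853/(4π·229) = 6.440×10^-5 K/W
  R_polyurethane foam = (1/0.485 − 1/1.02)/(4πk) = 1.081/(4π·0.0284) = 3.030 K/W
  R_expanded polystyrene = (1/1.02 − 1/1.59)/(4πk) = 0.3515/(4π·0.0304) = 0.9200 K/W
ΣR = 6.440×10^-5 + 3.030 + 0.9200 = 3.950 K/W
Q = ΔT/ΣR = (334 K − 287.3 K)/3.950 = 11.82 W
From the inner boundary to the polyurethane foam/expanded polystyrene interface, ΣR_partial = 3.030 K/W.
T_interface = T_in − Q·ΣR_partial = 334 K − (11.82)(3.030) = 298.2 K

T = 298.2 K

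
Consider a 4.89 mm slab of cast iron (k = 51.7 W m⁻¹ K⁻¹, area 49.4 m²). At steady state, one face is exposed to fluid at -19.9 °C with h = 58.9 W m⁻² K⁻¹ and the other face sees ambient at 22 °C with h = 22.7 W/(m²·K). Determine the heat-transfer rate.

Q = 33.9 kW

Treat each layer as a resistance in series:
  R_conv,in = 1/(hA) = 1/(58.9·49.4) = 3.437×10^-4 K/W
  R_cast iron = L/(kA) = 0.00489/(51.7·49.4) = 1.915×10^-6 K/W
  R_conv,out = 1/(hA) = 1/(22.7·49.4) = 8.918×10^-4 K/W
ΣR = 3.437×10^-4 + 1.915×10^-6 + 8.918×10^-4 = 0.001237 K/W
Q = ΔT/ΣR = (-19.9 °C − 22 °C)/0.001237 = -33900 W
(Negative Q ⇒ heat flows inward; heat gain = 33900 W.)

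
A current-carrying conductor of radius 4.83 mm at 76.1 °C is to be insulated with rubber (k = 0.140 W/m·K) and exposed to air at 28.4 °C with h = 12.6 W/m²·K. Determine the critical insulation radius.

r_cr = 1.11 cm

For a cylinder, r_cr = k_ins/h = 0.140/12.6 = 0.0111 m = 1.11 cm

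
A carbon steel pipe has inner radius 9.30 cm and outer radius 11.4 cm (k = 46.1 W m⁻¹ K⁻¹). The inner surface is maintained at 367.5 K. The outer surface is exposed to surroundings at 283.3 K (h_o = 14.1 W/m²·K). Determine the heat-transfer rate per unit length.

Treat each layer as a resistance in series:
  R'_carbon steel = ln(0.114/0.0930)/(2πk) = 0.2036/(2π·46.1) = 7.029×10^-4 m·K/W
  R'_conv,out = 1/(2πr h) = 1/(2π·0.114·14.1) = 0.09901 m·K/W
ΣR = 7.029×10^-4 + 0.09901 = 0.09971 m·K/W
Q' = ΔT/ΣR = (367.5 K − 283.3 K)/0.09971 = 844 W/m

Q' = 844 W/m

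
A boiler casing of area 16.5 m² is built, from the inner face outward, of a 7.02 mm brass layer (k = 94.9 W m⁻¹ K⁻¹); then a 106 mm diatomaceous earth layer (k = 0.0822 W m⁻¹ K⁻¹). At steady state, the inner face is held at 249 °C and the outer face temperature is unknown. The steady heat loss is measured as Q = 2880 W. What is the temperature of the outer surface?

T_out = 23.9 °C

Sum the resistances:
  R_brass = L/(kA) = 0.00702/(94.9·16.5) = 4.483×10^-6 K/W
  R_diatomaceous earth = L/(kA) = 0.106/(0.0822·16.5) = 0.07815 K/W
ΣR = 0.07816 K/W
ΔT = Q·ΣR = 2880 × 0.07816 = 225.1 K
Heat flows outward, so T_out = T_in − ΔT = 249 − 225.1 = 23.9 °C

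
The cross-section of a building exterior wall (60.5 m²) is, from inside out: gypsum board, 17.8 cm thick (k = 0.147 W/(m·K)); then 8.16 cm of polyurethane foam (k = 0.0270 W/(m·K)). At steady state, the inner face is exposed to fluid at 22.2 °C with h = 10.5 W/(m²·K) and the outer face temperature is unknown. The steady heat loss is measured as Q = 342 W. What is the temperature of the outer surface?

T_out = -2.27 °C

Series resistances:
  R_conv,in = 1/(hA) = 1/(10.5·60.5) = 0.001574 K/W
  R_gypsum board = L/(kA) = 0.178/(0.147·60.5) = 0.02001 K/W
  R_polyurethane foam = L/(kA) = 0.0816/(0.0270·60.5) = 0.04995 K/W
ΣR = 0.07154 K/W
ΔT = Q·ΣR = 342 × 0.07154 = 24.47 K
Heat flows outward, so T_out = T_in − ΔT = 22.2 − 24.47 = -2.27 °C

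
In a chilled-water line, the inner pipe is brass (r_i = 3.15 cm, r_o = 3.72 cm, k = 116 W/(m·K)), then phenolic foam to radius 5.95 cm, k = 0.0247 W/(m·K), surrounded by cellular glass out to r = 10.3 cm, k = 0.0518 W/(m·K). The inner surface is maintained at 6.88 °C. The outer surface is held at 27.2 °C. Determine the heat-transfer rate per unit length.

Treat each layer as a resistance in series:
  R'_brass = ln(0.0372/0.0315)/(2πk) = 0.1663/(2π·116) = 2.282×10^-4 m·K/W
  R'_phenolic foam = ln(0.0595/0.0372)/(2πk) = 0.4697/(2π·0.0247) = 3.026 m·K/W
  R'_cellular glass = ln(0.103/0.0595)/(2πk) = 0.5488/(2π·0.0518) = 1.686 m·K/W
ΣR = 2.282×10^-4 + 3.026 + 1.686 = 4.712 m·K/W
Q' = ΔT/ΣR = (6.88 °C − 27.2 °C)/4.712 = -4.31 W/m
(Negative Q' ⇒ heat flows inward; heat gain = 4.31 W/m.)

Q' = 4.31 W/m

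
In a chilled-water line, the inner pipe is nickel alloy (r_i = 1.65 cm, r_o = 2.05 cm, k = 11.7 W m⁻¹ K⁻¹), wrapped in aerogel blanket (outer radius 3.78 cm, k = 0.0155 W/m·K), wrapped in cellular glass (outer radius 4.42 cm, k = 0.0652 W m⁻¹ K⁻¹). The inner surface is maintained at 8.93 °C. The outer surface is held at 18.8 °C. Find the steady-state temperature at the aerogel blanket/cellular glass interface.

Series thermal resistances, inner to outer:
  R'_nickel alloy = ln(0.0205/0.0165)/(2πk) = 0.2171/(2π·11.7) = 0.002953 m·K/W
  R'_aerogel blanket = ln(0.0378/0.0205)/(2πk) = 0.6119/(2π·0.0155) = 6.283 m·K/W
  R'_cellular glass = ln(0.0442/0.0378)/(2πk) = 0.1564/(2π·0.0652) = 0.3818 m·K/W
ΣR = 0.002953 + 6.283 + 0.3818 = 6.668 m·K/W
Q' = ΔT/ΣR = (8.93 °C − 18.8 °C)/6.668 = -1.480 W/m
From the inner boundary to the aerogel blanket/cellular glass interface, ΣR_partial = 6.286 m·K/W.
T_interface = T_in − Q'·ΣR_partial = 8.93 °C − (-1.480)(6.286) = 18.2 °C

T = 18.2 °C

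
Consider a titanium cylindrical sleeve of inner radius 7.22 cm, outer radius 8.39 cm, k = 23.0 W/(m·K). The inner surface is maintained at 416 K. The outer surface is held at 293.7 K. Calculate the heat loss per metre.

Q' = 118 kW/m

Q' = 2πk·ΔT/ln(r₂/r₁) = 2π × 23.0 × 122.3 / ln(0.0839/0.0722) = 1.18×10^5 W/m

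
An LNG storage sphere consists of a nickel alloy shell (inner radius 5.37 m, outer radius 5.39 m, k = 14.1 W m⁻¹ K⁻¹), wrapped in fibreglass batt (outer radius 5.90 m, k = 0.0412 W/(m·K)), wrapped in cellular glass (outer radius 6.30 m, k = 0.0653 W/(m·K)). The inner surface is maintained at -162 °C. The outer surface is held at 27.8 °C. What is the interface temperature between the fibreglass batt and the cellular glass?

T = -28.6 °C

Resistance network (inner→outer):
  R_nickel alloy = (1/5.37 − 1/5.39)/(4πk) = 6.910×10^-4/(4π·14.1) = 3.900×10^-6 K/W
  R_fibreglass batt = (1/5.39 − 1/5.90)/(4πk) = 0.01604/(4π·0.0412) = 0.03098 K/W
  R_cellular glass = (1/5.90 − 1/6.30)/(4πk) = 0.01076/(4π·0.0653) = 0.01311 K/W
ΣR = 3.900×10^-6 + 0.03098 + 0.01311 = 0.04409 K/W
Q = ΔT/ΣR = (-162 °C − 27.8 °C)/0.04409 = -4305 W
From the inner boundary to the fibreglass batt/cellular glass interface, ΣR_partial = 0.03098 K/W.
T_interface = T_in − Q·ΣR_partial = -162 °C − (-4305)(0.03098) = -28.6 °C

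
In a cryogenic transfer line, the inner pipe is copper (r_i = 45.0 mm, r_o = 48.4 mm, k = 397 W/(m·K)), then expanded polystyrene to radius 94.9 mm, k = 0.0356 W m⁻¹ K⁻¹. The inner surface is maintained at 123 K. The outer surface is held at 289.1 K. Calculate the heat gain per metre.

Q' = 55.2 W/m

Series thermal resistances, inner to outer:
  R'_copper = ln(0.0484/0.0450)/(2πk) = 0.07284/(2π·397) = 2.920×10^-5 m·K/W
  R'_expanded polystyrene = ln(0.0949/0.0484)/(2πk) = 0.6733/(2π·0.0356) = 3.010 m·K/W
ΣR = 2.920×10^-5 + 3.010 = 3.010 m·K/W
Q' = ΔT/ΣR = (123 K − 289.1 K)/3.010 = -55.2 W/m
(Negative Q' ⇒ heat flows inward; heat gain = 55.2 W/m.)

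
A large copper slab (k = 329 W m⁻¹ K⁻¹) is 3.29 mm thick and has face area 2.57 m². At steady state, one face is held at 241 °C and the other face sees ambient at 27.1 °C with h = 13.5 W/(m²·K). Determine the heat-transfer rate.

Q = 7.42 kW

Treat each layer as a resistance in series:
  R_copper = L/(kA) = 0.00329/(329·2.57) = 3.891×10^-6 K/W
  R_conv,out = 1/(hA) = 1/(13.5·2.57) = 0.02882 K/W
ΣR = 3.891×10^-6 + 0.02882 = 0.02882 K/W
Q = ΔT/ΣR = (241 °C − 27.1 °C)/0.02882 = 7420 W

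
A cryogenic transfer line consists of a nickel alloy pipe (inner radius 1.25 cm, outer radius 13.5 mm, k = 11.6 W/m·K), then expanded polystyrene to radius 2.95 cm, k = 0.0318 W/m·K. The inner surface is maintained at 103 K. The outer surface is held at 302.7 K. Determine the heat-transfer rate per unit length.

Q' = 51.0 W/m

Series thermal resistances, inner to outer:
  R'_nickel alloy = ln(0.0135/0.0125)/(2πk) = 0.07696/(2π·11.6) = 0.001056 m·K/W
  R'_expanded polystyrene = ln(0.0295/0.0135)/(2πk) = 0.7817/(2π·0.0318) = 3.912 m·K/W
ΣR = 0.001056 + 3.912 = 3.913 m·K/W
Q' = ΔT/ΣR = (103 K − 302.7 K)/3.913 = -51.0 W/m
(Negative Q' ⇒ heat flows inward; heat gain = 51.0 W/m.)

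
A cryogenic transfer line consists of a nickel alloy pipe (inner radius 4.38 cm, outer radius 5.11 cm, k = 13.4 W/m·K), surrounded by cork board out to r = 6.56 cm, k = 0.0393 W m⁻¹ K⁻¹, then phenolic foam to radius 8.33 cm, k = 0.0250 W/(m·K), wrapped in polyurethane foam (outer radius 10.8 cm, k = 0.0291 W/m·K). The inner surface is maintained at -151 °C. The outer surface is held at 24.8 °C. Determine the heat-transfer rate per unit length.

Q' = 44.5 W/m

Series thermal resistances, inner to outer:
  R'_nickel alloy = ln(0.0511/0.0438)/(2πk) = 0.1542/(2π·13.4) = 0.001831 m·K/W
  R'_cork board = ln(0.0656/0.0511)/(2πk) = 0.2498/(2π·0.0393) = 1.012 m·K/W
  R'_phenolic foam = ln(0.0833/0.0656)/(2πk) = 0.2389/(2π·0.0250) = 1.521 m·K/W
  R'_polyurethane foam = ln(0.108/0.0833)/(2πk) = 0.2597/(2π·0.0291) = 1.420 m·K/W
ΣR = 0.001831 + 1.012 + 1.521 + 1.420 = 3.955 m·K/W
Q' = ΔT/ΣR = (-151 °C − 24.8 °C)/3.955 = -44.5 W/m
(Negative Q' ⇒ heat flows inward; heat gain = 44.5 W/m.)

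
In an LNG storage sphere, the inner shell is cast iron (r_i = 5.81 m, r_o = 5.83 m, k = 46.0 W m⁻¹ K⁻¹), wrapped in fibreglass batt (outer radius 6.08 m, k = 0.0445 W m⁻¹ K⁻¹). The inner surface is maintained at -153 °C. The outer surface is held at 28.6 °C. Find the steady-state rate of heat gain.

Treat each layer as a resistance in series:
  R_cast iron = (1/5.81 − 1/5.83)/(4πk) = 5.905×10^-4/(4π·46.0) = 1.021×10^-6 K/W
  R_fibreglass batt = (1/5.83 − 1/6.08)/(4πk) = 0.007053/(4π·0.0445) = 0.01261 K/W
ΣR = 1.021×10^-6 + 0.01261 = 0.01261 K/W
Q = ΔT/ΣR = (-153 °C − 28.6 °C)/0.01261 = -14400 W
(Negative Q ⇒ heat flows inward; heat gain = 14400 W.)

Q = 14400 W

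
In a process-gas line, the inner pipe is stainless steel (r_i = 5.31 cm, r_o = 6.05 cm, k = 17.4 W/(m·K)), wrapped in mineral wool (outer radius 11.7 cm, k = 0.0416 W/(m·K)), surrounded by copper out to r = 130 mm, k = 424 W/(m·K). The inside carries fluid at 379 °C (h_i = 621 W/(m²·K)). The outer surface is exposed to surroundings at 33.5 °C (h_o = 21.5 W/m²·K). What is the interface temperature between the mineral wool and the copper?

T = 41.1 °C

Treat each layer as a resistance in series:
  R'_conv,in = 1/(2πr h) = 1/(2π·0.0531·621) = 0.004827 m·K/W
  R'_stainless steel = ln(0.0605/0.0531)/(2πk) = 0.1305/(2π·17.4) = 0.001193 m·K/W
  R'_mineral wool = ln(0.117/0.0605)/(2πk) = 0.6595/(2π·0.0416) = 2.523 m·K/W
  R'_copper = ln(0.130/0.117)/(2πk) = 0.1054/(2π·424) = 3.955×10^-5 m·K/W
  R'_conv,out = 1/(2πr h) = 1/(2π·0.130·21.5) = 0.05694 m·K/W
ΣR = 0.004827 + 0.001193 + 2.523 + 3.955×10^-5 + 0.05694 = 2.586 m·K/W
Q' = ΔT/ΣR = (379 °C − 33.5 °C)/2.586 = 133.6 W/m
From the inner boundary to the mineral wool/copper interface, ΣR_partial = 2.529 m·K/W.
T_interface = T_in − Q'·ΣR_partial = 379 °C − (133.6)(2.529) = 41.1 °C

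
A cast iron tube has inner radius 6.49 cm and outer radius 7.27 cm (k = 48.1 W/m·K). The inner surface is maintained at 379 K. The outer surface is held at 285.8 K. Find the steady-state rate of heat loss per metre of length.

Q' = 2.48×10^5 W/m

Q' = 2πk·ΔT/ln(r₂/r₁) = 2π × 48.1 × 93.2 / ln(0.0727/0.0649) = 2.48×10^5 W/m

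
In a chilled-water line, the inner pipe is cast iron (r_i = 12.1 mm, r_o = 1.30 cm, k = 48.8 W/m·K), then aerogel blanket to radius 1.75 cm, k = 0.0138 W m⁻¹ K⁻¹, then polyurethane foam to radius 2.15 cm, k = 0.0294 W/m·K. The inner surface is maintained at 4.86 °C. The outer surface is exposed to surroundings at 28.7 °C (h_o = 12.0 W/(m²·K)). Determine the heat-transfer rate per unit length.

Q' = 4.62 W/m

Treat each layer as a resistance in series:
  R'_cast iron = ln(0.0130/0.0121)/(2πk) = 0.07174/(2π·48.8) = 2.340×10^-4 m·K/W
  R'_aerogel blanket = ln(0.0175/0.0130)/(2πk) = 0.2973/(2π·0.0138) = 3.428 m·K/W
  R'_polyurethane foam = ln(0.0215/0.0175)/(2πk) = 0.2059/(2π·0.0294) = 1.114 m·K/W
  R'_conv,out = 1/(2πr h) = 1/(2π·0.0215·12.0) = 0.6169 m·K/W
ΣR = 2.340×10^-4 + 3.428 + 1.114 + 0.6169 = 5.159 m·K/W
Q' = ΔT/ΣR = (4.86 °C − 28.7 °C)/5.159 = -4.62 W/m
(Negative Q' ⇒ heat flows inward; heat gain = 4.62 W/m.)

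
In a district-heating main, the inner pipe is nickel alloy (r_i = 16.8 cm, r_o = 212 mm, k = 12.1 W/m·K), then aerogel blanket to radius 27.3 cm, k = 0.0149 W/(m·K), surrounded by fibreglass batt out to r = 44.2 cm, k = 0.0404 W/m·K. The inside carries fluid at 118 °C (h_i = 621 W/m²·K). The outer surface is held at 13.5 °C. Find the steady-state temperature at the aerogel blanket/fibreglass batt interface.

Series thermal resistances, inner to outer:
  R'_conv,in = 1/(2πr h) = 1/(2π·0.168·621) = 0.001526 m·K/W
  R'_nickel alloy = ln(0.212/0.168)/(2πk) = 0.2326/(2π·12.1) = 0.003060 m·K/W
  R'_aerogel blanket = ln(0.273/0.212)/(2πk) = 0.2529/(2π·0.0149) = 2.701 m·K/W
  R'_fibreglass batt = ln(0.442/0.273)/(2πk) = 0.4818/(2π·0.0404) = 1.898 m·K/W
ΣR = 0.001526 + 0.003060 + 2.701 + 1.898 = 4.604 m·K/W
Q' = ΔT/ΣR = (118 °C − 13.5 °C)/4.604 = 22.70 W/m
From the inner boundary to the aerogel blanket/fibreglass batt interface, ΣR_partial = 2.706 m·K/W.
T_interface = T_in − Q'·ΣR_partial = 118 °C − (22.70)(2.706) = 56.6 °C

T = 56.6 °C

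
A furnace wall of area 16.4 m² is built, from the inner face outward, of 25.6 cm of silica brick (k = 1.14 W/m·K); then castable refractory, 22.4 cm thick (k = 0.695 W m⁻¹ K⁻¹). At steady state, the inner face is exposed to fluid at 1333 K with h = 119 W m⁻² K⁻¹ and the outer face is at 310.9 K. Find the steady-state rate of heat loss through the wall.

Q = 30.2 kW

Treat each layer as a resistance in series:
  R_conv,in = 1/(hA) = 1/(119·16.4) = 5.124×10^-4 K/W
  R_silica brick = L/(kA) = 0.256/(1.14·16.4) = 0.01369 K/W
  R_castable refractory = L/(kA) = 0.224/(0.695·16.4) = 0.01965 K/W
ΣR = 5.124×10^-4 + 0.01369 + 0.01965 = 0.03385 K/W
Q = ΔT/ΣR = (1333 K − 310.9 K)/0.03385 = 30200 W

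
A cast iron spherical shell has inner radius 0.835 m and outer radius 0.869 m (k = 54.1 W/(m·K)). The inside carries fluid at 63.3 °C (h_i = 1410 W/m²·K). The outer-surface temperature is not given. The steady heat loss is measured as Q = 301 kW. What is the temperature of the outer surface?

T_out = 18.2 °C

Sum the resistances:
  R_conv,in = 1/(4πr²h) = 1/(4π·0.835²·1410) = 8.095×10^-5 K/W
  R_cast iron = (1/0.835 − 1/0.869)/(4πk) = 0.04686/(4π·54.1) = 6.892×10^-5 K/W
ΣR = 1.499×10^-4 K/W
ΔT = Q·ΣR = 3.01×10^5 × 1.499×10^-4 = 45.12 K
Heat flows outward, so T_out = T_in − ΔT = 63.3 − 45.12 = 18.2 °C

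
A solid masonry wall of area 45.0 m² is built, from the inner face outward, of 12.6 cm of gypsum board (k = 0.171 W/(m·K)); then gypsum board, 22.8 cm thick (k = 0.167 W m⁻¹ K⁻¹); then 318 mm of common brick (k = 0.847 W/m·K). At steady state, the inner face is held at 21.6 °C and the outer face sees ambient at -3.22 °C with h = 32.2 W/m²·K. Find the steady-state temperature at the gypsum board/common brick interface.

T = 0.80 °C

Series thermal resistances, inner to outer:
  R_gypsum board = L/(kA) = 0.126/(0.171·45.0) = 0.01637 K/W
  R_gypsum board = L/(kA) = 0.228/(0.167·45.0) = 0.03034 K/W
  R_common brick = L/(kA) = 0.318/(0.847·45.0) = 0.008343 K/W
  R_conv,out = 1/(hA) = 1/(32.2·45.0) = 6.901×10^-4 K/W
ΣR = 0.01637 + 0.03034 + 0.008343 + 6.901×10^-4 = 0.05574 K/W
Q = ΔT/ΣR = (21.6 °C − -3.22 °C)/0.05574 = 445.3 W
From the inner boundary to the gypsum board/common brick interface, ΣR_partial = 0.04671 K/W.
T_interface = T_in − Q·ΣR_partial = 21.6 °C − (445.3)(0.04671) = 0.80 °C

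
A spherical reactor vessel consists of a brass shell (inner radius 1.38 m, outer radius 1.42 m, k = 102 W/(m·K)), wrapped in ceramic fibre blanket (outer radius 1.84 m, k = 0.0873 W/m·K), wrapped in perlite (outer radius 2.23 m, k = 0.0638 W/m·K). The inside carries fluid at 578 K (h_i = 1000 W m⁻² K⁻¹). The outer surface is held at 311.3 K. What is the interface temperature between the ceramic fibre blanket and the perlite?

Resistance network (inner→outer):
  R_conv,in = 1/(4πr²h) = 1/(4π·1.38²·1000) = 4.179×10^-5 K/W
  R_brass = (1/1.38 − 1/1.42)/(4πk) = 0.02041/(4π·102) = 1.593×10^-5 K/W
  R_ceramic fibre blanket = (1/1.42 − 1/1.84)/(4πk) = 0.1607/(4π·0.0873) = 0.1465 K/W
  R_perlite = (1/1.84 − 1/2.23)/(4πk) = 0.09505/(4π·0.0638) = 0.1186 K/W
ΣR = 4.179×10^-5 + 1.593×10^-5 + 0.1465 + 0.1186 = 0.2652 K/W
Q = ΔT/ΣR = (578 K − 311.3 K)/0.2652 = 1006 W
From the inner boundary to the ceramic fibre blanket/perlite interface, ΣR_partial = 0.1466 K/W.
T_interface = T_in − Q·ΣR_partial = 578 K − (1006)(0.1466) = 431 K

T = 431 K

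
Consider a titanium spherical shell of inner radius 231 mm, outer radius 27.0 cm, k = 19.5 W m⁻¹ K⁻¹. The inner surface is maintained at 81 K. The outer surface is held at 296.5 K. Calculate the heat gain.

Q = 84.5 kW

Q = 4πk·ΔT/(1/r₁ − 1/r₂) = 4π × 19.5 × 215.5 / (1/0.231 − 1/0.270) = 84500 W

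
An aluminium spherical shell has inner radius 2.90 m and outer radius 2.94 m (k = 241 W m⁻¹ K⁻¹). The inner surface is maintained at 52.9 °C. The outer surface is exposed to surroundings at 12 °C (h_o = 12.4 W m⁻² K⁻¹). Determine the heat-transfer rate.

Treat each layer as a resistance in series:
  R_aluminium = (1/2.90 − 1/2.94)/(4πk) = 0.004692/(4π·241) = 1.549×10^-6 K/W
  R_conv,out = 1/(4πr²h) = 1/(4π·2.94²·12.4) = 7.425×10^-4 K/W
ΣR = 1.549×10^-6 + 7.425×10^-4 = 7.440×10^-4 K/W
Q = ΔT/ΣR = (52.9 °C − 12 °C)/7.440×10^-4 = 55000 W

Q = 55.0 kW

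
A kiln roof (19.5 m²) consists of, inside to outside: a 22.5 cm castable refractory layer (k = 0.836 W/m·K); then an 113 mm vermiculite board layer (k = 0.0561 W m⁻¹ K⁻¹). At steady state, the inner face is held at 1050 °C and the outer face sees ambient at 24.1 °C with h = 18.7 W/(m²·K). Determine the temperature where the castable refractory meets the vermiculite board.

T = 932 °C

Resistance network (inner→outer):
  R_castable refractory = L/(kA) = 0.225/(0.836·19.5) = 0.01380 K/W
  R_vermiculite board = L/(kA) = 0.113/(0.0561·19.5) = 0.1033 K/W
  R_conv,out = 1/(hA) = 1/(18.7·19.5) = 0.002742 K/W
ΣR = 0.01380 + 0.1033 + 0.002742 = 0.1198 K/W
Q = ΔT/ΣR = (1050 °C − 24.1 °C)/0.1198 = 8563 W
From the inner boundary to the castable refractory/vermiculite board interface, ΣR_partial = 0.01380 K/W.
T_interface = T_in − Q·ΣR_partial = 1050 °C − (8563)(0.01380) = 932 °C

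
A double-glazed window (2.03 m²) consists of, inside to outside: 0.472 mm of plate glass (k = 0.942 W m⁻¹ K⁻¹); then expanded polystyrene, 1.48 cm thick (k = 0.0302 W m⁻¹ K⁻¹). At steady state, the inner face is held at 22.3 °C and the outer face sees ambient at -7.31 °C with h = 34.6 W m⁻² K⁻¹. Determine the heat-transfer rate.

Q = 116 W

Series thermal resistances, inner to outer:
  R_plate glass = L/(kA) = 4.72×10^-4/(0.942·2.03) = 2.468×10^-4 K/W
  R_expanded polystyrene = L/(kA) = 0.0148/(0.0302·2.03) = 0.2414 K/W
  R_conv,out = 1/(hA) = 1/(34.6·2.03) = 0.01424 K/W
ΣR = 2.468×10^-4 + 0.2414 + 0.01424 = 0.2559 K/W
Q = ΔT/ΣR = (22.3 °C − -7.31 °C)/0.2559 = 116 W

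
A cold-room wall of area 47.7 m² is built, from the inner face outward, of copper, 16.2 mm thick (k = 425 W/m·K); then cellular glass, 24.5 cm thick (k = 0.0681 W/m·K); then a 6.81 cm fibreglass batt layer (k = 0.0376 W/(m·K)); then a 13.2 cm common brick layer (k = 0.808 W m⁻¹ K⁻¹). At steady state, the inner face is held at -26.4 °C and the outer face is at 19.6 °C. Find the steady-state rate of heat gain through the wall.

Q = 394 W

Resistance network (inner→outer):
  R_copper = L/(kA) = 0.0162/(425·47.7) = 7.991×10^-7 K/W
  R_cellular glass = L/(kA) = 0.245/(0.0681·47.7) = 0.07542 K/W
  R_fibreglass batt = L/(kA) = 0.0681/(0.0376·47.7) = 0.03797 K/W
  R_common brick = L/(kA) = 0.132/(0.808·47.7) = 0.003425 K/W
ΣR = 7.991×10^-7 + 0.07542 + 0.03797 + 0.003425 = 0.1168 K/W
Q = ΔT/ΣR = (-26.4 °C − 19.6 °C)/0.1168 = -394 W
(Negative Q ⇒ heat flows inward; heat gain = 394 W.)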